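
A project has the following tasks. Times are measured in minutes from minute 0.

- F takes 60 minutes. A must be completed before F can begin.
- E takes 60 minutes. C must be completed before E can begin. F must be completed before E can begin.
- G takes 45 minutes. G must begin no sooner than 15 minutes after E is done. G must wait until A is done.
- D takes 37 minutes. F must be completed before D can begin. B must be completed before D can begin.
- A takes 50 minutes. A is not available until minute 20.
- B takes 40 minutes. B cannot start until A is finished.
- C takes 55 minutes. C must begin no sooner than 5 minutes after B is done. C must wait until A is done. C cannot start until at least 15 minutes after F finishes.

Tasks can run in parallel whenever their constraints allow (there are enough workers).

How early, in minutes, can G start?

275

A waits on its own release at minute 20, so it starts at minute 20 and finishes at 20 + 50 = minute 70.
F cannot begin until A (finishes minute 70). It runs from minute 70 to 70 + 60 = minute 130.
B cannot begin until A (finishes minute 70). It runs from minute 70 to 70 + 40 = minute 110.
C needs all of B (finishes minute 110, plus 5-minute gap → minute 115); A (finishes minute 70); F (finishes minute 130, plus 15-minute gap → minute 145). That puts its earliest start at minute 145; it finishes at 145 + 55 = minute 200.
For E: C (finishes minute 200); F (finishes minute 130). Taking the maximum gives a start of minute 200, and it finishes at 200 + 60 = minute 260.
G waits on E (finishes minute 260, plus 15-minute gap → minute 275); A (finishes minute 70). The latest of these is minute 275, which is the earliest G can start.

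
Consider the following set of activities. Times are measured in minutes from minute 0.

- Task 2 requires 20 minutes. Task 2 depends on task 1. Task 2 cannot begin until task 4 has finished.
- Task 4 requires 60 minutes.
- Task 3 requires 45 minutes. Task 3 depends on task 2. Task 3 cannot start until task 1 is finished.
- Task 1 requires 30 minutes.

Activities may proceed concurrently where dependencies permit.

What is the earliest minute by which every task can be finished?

Task 4 has no prerequisites, so it starts at minute 0 and finishes at minute 60.
Task 1 can start immediately at minute 0; it finishes at minute 30.
Task 2 cannot start until task 1 (finishes minute 30); task 4 (finishes minute 60). The controlling bound is minute 60, so task 2 finishes at 60 + 20 = minute 80.
For task 3: task 2 (finishes minute 80); task 1 (finishes minute 30). Taking the maximum gives a start of minute 80, and it finishes at 80 + 45 = minute 125.
All tasks are finished once the last one completes. Finish times: Task 1 at 30, Task 2 at 80, Task 3 at 125, Task 4 at 60. The latest is minute 125.

125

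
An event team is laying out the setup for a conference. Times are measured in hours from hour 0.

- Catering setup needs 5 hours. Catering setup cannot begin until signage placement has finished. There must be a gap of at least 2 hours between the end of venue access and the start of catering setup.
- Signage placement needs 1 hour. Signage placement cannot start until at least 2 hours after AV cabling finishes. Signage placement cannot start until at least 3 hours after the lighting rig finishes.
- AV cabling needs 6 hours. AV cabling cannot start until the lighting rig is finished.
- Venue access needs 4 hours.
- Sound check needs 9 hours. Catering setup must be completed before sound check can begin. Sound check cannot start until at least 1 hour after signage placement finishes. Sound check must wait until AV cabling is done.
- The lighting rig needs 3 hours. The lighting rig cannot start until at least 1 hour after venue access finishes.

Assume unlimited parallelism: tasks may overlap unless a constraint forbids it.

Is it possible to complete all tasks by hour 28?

No

Venue access has no prerequisites, so it starts at hour 0 and finishes at hour 4.
The lighting rig cannot begin until venue access (finishes hour 4, plus 1-hour gap → hour 5). It runs from hour 5 to 5 + 3 = hour 8.
AV cabling cannot begin until the lighting rig (finishes hour 8). It runs from hour 8 to 8 + 6 = hour 14.
Signage placement needs all of AV cabling (finishes hour 14, plus 2-hour gap → hour 16); the lighting rig (finishes hour 8, plus 3-hour gap → hour 11). That puts its earliest start at hour 16; it finishes at 16 + 1 = hour 17.
Catering setup cannot start until signage placement (finishes hour 17); venue access (finishes hour 4, plus 2-hour gap → hour 6). The controlling bound is hour 17, so catering setup finishes at 17 + 5 = hour 22.
Sound check needs all of catering setup (finishes hour 22); signage placement (finishes hour 17, plus 1-hour gap → hour 18); AV cabling (finishes hour 14). That puts its earliest start at hour 22; it finishes at 22 + 9 = hour 31.
The earliest everything can be done is hour 31, which is after the deadline of 28, so it is not possible.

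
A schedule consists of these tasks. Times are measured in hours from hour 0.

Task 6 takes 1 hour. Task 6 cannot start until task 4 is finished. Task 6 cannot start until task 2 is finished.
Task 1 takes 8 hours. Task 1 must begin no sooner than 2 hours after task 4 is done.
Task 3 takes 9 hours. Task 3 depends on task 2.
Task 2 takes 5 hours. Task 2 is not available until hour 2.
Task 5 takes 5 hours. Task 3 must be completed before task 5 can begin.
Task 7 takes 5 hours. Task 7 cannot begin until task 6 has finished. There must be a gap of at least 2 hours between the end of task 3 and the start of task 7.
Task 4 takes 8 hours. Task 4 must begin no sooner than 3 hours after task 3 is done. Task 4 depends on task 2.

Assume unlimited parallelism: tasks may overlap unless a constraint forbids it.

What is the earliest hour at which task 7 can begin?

28

After its own release at hour 2, task 2 can start at hour 2 and finishes at hour 7.
After task 2 (finishes hour 7), task 3 can start at hour 7 and finishes at hour 16.
Task 4 needs all of task 3 (finishes hour 16, plus 3-hour gap → hour 19); task 2 (finishes hour 7). That puts its earliest start at hour 19; it finishes at 19 + 8 = hour 27.
Task 6 has to wait for task 4 (finishes hour 27); task 2 (finishes hour 7). The latest of these is hour 27, so task 6 runs hour 27 to 27 + 1 = hour 28.
Task 7 waits on task 6 (finishes hour 28); task 3 (finishes hour 16, plus 2-hour gap → hour 18). The latest of these is hour 28, which is the earliest task 7 can start.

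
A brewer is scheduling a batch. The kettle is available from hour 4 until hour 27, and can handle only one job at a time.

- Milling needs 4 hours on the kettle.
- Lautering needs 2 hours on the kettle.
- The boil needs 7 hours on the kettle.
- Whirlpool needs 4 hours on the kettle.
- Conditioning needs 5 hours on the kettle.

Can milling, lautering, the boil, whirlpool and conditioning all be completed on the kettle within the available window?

The kettle window is 27 − 4 = 23 hours.
Running back to back, the jobs need 4 + 2 + 7 + 4 + 5 = 22 hours on the kettle.
Since 22 ≤ 23, they fit within the window.

Yes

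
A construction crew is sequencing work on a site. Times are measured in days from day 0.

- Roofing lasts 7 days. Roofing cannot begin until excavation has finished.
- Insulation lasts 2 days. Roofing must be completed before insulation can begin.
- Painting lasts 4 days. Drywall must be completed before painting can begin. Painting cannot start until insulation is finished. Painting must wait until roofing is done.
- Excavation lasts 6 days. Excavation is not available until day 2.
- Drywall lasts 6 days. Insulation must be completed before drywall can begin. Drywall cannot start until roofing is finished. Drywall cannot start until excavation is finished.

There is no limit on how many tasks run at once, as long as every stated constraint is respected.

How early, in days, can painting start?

Excavation waits on its own release at day 2, so it starts at day 2 and finishes at 2 + 6 = day 8.
Roofing waits on excavation (finishes day 8), so it starts at day 8 and finishes at 8 + 7 = day 15.
After roofing (finishes day 15), insulation can start at day 15 and finishes at day 17.
Drywall has to wait for insulation (finishes day 17); roofing (finishes day 15); excavation (finishes day 8). The latest of these is day 17, so drywall runs day 17 to 17 + 6 = day 23.
Painting waits on drywall (finishes day 23); insulation (finishes day 17); roofing (finishes day 15). The latest of these is day 23, which is the earliest painting can start.

23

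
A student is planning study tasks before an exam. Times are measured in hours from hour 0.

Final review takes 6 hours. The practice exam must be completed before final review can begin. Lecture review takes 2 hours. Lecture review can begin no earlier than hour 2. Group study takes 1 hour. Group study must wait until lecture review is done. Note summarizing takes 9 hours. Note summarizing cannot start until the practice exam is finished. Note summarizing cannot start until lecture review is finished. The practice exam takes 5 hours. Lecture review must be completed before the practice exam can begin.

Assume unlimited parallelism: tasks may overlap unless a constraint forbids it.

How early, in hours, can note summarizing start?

9

Lecture review waits on its own release at hour 2, so it starts at hour 2 and finishes at 2 + 2 = hour 4.
After lecture review (finishes hour 4), the practice exam can start at hour 4 and finishes at hour 9.
Note summarizing waits on the practice exam (finishes hour 9); lecture review (finishes hour 4). The latest of these is hour 9, which is the earliest note summarizing can start.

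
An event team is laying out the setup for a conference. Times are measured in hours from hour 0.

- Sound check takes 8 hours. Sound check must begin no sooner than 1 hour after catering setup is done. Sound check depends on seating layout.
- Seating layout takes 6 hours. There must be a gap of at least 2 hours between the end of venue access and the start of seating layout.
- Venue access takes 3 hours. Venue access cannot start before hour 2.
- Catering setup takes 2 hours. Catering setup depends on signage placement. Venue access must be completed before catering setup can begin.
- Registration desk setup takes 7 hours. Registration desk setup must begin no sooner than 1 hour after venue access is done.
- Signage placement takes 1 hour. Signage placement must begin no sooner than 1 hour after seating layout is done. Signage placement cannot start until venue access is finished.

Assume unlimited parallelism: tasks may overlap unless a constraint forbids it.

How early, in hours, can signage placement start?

Venue access cannot begin until its own release at hour 2. It runs from hour 2 to 2 + 3 = hour 5.
After venue access (finishes hour 5, plus 2-hour gap → hour 7), seating layout can start at hour 7 and finishes at hour 13.
Signage placement waits on seating layout (finishes hour 13, plus 1-hour gap → hour 14); venue access (finishes hour 5). The latest of these is hour 14, which is the earliest signage placement can start.

14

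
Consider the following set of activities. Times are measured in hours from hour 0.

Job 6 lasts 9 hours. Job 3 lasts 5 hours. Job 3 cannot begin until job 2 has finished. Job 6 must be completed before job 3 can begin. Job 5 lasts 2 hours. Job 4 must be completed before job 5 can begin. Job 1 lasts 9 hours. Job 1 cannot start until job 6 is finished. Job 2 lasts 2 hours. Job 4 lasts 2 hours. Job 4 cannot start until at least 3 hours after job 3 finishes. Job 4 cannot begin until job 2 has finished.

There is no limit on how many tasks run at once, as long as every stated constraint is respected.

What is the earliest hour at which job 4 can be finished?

Nothing blocks job 6, so it runs from hour 0 to hour 9.
Job 2 can start immediately at hour 0; it finishes at hour 2.
Job 3 cannot start until job 2 (finishes hour 2); job 6 (finishes hour 9). The controlling bound is hour 9, so job 3 finishes at 9 + 5 = hour 14.
Job 4 has to wait for job 3 (finishes hour 14, plus 3-hour gap → hour 17); job 2 (finishes hour 2). The latest of these is hour 17, so job 4 runs hour 17 to 17 + 2 = hour 19.

19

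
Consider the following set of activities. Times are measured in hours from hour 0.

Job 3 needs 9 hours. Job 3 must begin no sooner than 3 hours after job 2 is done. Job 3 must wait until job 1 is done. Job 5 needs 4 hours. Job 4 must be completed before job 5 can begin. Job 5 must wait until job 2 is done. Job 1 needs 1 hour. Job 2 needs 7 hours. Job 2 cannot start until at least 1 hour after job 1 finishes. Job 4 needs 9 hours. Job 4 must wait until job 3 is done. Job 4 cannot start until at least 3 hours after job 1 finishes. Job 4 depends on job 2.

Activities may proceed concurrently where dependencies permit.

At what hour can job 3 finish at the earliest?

21

Job 1 has no prerequisites, so it starts at hour 0 and finishes at hour 1.
Job 2 waits on job 1 (finishes hour 1, plus 1-hour gap → hour 2), so it starts at hour 2 and finishes at 2 + 7 = hour 9.
Job 3 needs all of job 2 (finishes hour 9, plus 3-hour gap → hour 12); job 1 (finishes hour 1). That puts its earliest start at hour 12; it finishes at 12 + 9 = hour 21.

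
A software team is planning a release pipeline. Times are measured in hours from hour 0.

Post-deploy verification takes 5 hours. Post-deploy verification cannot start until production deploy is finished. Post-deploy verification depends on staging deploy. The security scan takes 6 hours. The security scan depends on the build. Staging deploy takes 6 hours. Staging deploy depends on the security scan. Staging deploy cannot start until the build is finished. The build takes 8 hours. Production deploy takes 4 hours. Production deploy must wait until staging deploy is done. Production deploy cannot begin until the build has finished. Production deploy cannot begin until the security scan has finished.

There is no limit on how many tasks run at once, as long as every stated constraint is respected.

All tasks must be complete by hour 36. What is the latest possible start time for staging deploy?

To finish by hour 36, post-deploy verification (duration 5) must start no later than hour 31.
Production deploy feeds into post-deploy verification (must start by hour 31); so production deploy must finish by hour 31 and therefore start by hour 27.
For staging deploy: production deploy (must start by hour 27); post-deploy verification (must start by hour 31). The most restrictive is hour 27; with a 6-hour duration, staging deploy must start by hour 21.

21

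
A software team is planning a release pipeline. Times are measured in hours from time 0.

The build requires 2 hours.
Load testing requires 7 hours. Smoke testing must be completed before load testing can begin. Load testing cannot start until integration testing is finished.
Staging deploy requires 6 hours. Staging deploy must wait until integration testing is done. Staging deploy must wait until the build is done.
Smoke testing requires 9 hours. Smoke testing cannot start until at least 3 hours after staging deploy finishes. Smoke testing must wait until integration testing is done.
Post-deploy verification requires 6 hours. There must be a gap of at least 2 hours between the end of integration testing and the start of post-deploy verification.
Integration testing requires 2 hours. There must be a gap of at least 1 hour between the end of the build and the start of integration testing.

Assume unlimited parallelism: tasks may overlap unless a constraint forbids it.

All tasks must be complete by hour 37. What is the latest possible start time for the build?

7

To finish by hour 37, load testing (duration 7) must start no later than hour 30.
Smoke testing has to be done before load testing (must start by hour 30). That means finishing by hour 30, i.e. starting by 30 − 9 = hour 21.
Since smoke testing (must start by hour 21, minus 3-hour gap → hour 18) depends on it, staging deploy must finish by hour 18. Backing off its 6-hour duration gives a latest start of hour 12.
Nothing follows post-deploy verification; the deadline of hour 37 is its only limit. It must start by 37 − 6 = hour 31.
Integration testing must finish in time for staging deploy (must start by hour 12); smoke testing (must start by hour 21); load testing (must start by hour 30); post-deploy verification (must start by hour 31, minus 2-hour gap → hour 29). The tightest is hour 12, so integration testing must start by 12 − 2 = hour 10.
The build must finish in time for integration testing (must start by hour 10, minus 1-hour gap → hour 9); staging deploy (must start by hour 12). The tightest is hour 9, so the build must start by 9 − 2 = hour 7.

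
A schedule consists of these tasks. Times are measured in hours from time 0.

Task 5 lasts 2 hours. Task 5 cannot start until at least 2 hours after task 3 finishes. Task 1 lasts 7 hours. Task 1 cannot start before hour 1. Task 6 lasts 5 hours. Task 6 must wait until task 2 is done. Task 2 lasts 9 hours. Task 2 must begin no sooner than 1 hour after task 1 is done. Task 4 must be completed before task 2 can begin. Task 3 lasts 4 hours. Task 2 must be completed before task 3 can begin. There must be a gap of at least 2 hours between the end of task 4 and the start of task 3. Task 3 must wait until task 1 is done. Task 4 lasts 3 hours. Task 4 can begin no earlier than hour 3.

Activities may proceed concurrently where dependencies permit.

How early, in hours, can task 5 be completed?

26

After its own release at hour 3, task 4 can start at hour 3 and finishes at hour 6.
Task 1 cannot begin until its own release at hour 1. It runs from hour 1 to 1 + 7 = hour 8.
For task 2: task 1 (finishes hour 8, plus 1-hour gap → hour 9); task 4 (finishes hour 6). Taking the maximum gives a start of hour 9, and it finishes at 9 + 9 = hour 18.
Task 3 cannot start until task 2 (finishes hour 18); task 4 (finishes hour 6, plus 2-hour gap → hour 8); task 1 (finishes hour 8). The controlling bound is hour 18, so task 3 finishes at 18 + 4 = hour 22.
Task 5 cannot begin until task 3 (finishes hour 22, plus 2-hour gap → hour 24). It runs from hour 24 to 24 + 2 = hour 26.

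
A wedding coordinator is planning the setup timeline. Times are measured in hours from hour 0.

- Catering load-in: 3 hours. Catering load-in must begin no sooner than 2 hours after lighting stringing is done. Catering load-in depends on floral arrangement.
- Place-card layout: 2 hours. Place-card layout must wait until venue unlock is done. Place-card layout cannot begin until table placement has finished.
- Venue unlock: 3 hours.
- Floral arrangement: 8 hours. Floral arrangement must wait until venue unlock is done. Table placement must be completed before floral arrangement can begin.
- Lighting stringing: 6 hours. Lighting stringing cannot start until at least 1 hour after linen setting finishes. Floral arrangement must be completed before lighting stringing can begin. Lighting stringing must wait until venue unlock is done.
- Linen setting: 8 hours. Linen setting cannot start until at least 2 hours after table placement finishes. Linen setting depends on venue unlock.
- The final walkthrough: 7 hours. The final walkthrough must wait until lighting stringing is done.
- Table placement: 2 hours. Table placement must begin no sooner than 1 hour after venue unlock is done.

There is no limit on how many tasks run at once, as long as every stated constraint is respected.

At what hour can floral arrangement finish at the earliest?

14

Venue unlock has no prerequisites, so it starts at hour 0 and finishes at hour 3.
After venue unlock (finishes hour 3, plus 1-hour gap → hour 4), table placement can start at hour 4 and finishes at hour 6.
Floral arrangement has to wait for venue unlock (finishes hour 3); table placement (finishes hour 6). The latest of these is hour 6, so floral arrangement runs hour 6 to 6 + 8 = hour 14.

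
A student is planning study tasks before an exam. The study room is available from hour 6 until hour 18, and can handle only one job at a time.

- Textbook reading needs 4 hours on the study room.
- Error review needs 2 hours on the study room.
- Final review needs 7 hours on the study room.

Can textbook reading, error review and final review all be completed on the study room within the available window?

The study room window is 18 − 6 = 12 hours.
Running back to back, the jobs need 4 + 2 + 7 = 13 hours on the study room.
Since 13 > 12, they cannot all fit.

No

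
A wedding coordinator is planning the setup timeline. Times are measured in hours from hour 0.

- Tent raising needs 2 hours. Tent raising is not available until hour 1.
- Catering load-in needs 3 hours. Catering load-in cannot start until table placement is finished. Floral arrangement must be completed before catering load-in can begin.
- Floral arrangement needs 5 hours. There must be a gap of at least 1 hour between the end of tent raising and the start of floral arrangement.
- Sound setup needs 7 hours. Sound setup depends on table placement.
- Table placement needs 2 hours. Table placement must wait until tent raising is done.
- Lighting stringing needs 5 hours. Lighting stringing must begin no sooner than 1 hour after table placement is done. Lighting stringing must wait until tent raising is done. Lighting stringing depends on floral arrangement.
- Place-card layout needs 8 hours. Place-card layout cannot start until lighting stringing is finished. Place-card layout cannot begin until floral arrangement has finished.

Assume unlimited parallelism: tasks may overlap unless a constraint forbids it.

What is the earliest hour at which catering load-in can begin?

9

After its own release at hour 1, tent raising can start at hour 1 and finishes at hour 3.
Floral arrangement cannot begin until tent raising (finishes hour 3, plus 1-hour gap → hour 4). It runs from hour 4 to 4 + 5 = hour 9.
Table placement waits on tent raising (finishes hour 3), so it starts at hour 3 and finishes at 3 + 2 = hour 5.
Catering load-in waits on table placement (finishes hour 5); floral arrangement (finishes hour 9). The latest of these is hour 9, which is the earliest catering load-in can start.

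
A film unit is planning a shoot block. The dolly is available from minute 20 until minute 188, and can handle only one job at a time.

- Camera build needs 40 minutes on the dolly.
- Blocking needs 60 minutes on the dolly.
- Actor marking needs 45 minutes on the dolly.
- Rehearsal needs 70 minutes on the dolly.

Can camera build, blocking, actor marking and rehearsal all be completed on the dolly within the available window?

The dolly window is 188 − 20 = 168 minutes.
Running back to back, the jobs need 40 + 60 + 45 + 70 = 215 minutes on the dolly.
Since 215 > 168, they cannot all fit.

No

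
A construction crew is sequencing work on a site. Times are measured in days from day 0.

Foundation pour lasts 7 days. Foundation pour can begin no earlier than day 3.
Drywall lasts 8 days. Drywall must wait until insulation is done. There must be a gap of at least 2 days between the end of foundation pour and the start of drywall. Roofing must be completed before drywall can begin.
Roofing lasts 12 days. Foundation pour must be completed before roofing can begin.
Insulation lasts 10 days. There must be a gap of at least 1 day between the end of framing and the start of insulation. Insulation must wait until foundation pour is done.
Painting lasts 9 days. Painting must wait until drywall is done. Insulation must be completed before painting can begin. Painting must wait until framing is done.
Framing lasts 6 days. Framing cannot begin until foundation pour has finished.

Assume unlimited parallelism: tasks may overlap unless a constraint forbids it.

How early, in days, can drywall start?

27

Foundation pour waits on its own release at day 3, so it starts at day 3 and finishes at 3 + 7 = day 10.
Roofing waits on foundation pour (finishes day 10), so it starts at day 10 and finishes at 10 + 12 = day 22.
Framing cannot begin until foundation pour (finishes day 10). It runs from day 10 to 10 + 6 = day 16.
Insulation cannot start until framing (finishes day 16, plus 1-day gap → day 17); foundation pour (finishes day 10). The controlling bound is day 17, so insulation finishes at 17 + 10 = day 27.
Drywall waits on insulation (finishes day 27); foundation pour (finishes day 10, plus 2-day gap → day 12); roofing (finishes day 22). The latest of these is day 27, which is the earliest drywall can start.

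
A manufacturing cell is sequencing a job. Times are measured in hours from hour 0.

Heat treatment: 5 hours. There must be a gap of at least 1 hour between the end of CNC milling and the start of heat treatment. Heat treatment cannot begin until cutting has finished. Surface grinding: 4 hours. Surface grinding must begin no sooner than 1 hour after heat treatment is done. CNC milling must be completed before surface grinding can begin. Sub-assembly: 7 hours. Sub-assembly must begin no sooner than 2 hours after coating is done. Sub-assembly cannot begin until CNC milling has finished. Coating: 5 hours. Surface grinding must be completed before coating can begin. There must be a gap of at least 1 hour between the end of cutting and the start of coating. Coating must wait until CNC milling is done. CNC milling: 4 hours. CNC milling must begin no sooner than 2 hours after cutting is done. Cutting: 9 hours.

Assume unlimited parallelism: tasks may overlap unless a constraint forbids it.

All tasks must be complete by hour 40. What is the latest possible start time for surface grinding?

22

To finish by hour 40, sub-assembly (duration 7) must start no later than hour 33.
Coating has to be done before sub-assembly (must start by hour 33, minus 2-hour gap → hour 31). That means finishing by hour 31, i.e. starting by 31 − 5 = hour 26.
Surface grinding must finish before coating (must start by hour 26). With a 4-hour duration, surface grinding must start by 26 − 4 = hour 22.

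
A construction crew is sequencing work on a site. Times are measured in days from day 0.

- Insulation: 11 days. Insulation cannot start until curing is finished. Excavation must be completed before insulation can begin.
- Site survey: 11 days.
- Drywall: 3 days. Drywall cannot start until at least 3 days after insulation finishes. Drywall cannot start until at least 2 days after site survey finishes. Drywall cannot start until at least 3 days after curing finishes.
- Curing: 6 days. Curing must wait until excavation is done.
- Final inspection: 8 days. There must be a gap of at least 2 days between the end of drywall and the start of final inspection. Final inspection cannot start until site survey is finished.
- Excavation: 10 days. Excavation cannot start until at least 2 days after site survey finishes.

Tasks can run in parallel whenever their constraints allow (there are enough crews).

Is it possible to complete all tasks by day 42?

No

Site survey has no prerequisites, so it starts at day 0 and finishes at day 11.
Excavation cannot begin until site survey (finishes day 11, plus 2-day gap → day 13). It runs from day 13 to 13 + 10 = day 23.
After excavation (finishes day 23), curing can start at day 23 and finishes at day 29.
Insulation cannot start until curing (finishes day 29); excavation (finishes day 23). The controlling bound is day 29, so insulation finishes at 29 + 11 = day 40.
Drywall needs all of insulation (finishes day 40, plus 3-day gap → day 43); site survey (finishes day 11, plus 2-day gap → day 13); curing (finishes day 29, plus 3-day gap → day 32). That puts its earliest start at day 43; it finishes at 43 + 3 = day 46.
For final inspection: drywall (finishes day 46, plus 2-day gap → day 48); site survey (finishes day 11). Taking the maximum gives a start of day 48, and it finishes at 48 + 8 = day 56.
The earliest everything can be done is day 56, which is after the deadline of 42, so it is not possible.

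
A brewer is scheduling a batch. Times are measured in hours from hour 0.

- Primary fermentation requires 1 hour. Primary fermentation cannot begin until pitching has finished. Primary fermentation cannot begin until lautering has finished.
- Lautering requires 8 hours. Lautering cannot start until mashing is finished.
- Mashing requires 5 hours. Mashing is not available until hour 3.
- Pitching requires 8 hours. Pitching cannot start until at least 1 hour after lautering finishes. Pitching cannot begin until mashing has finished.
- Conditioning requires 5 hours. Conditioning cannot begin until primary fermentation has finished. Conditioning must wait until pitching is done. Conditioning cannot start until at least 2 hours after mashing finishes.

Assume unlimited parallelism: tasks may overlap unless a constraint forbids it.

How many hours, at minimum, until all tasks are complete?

31

Mashing waits on its own release at hour 3, so it starts at hour 3 and finishes at 3 + 5 = hour 8.
Lautering cannot begin until mashing (finishes hour 8). It runs from hour 8 to 8 + 8 = hour 16.
For pitching: lautering (finishes hour 16, plus 1-hour gap → hour 17); mashing (finishes hour 8). Taking the maximum gives a start of hour 17, and it finishes at 17 + 8 = hour 25.
Primary fermentation has to wait for pitching (finishes hour 25); lautering (finishes hour 16). The latest of these is hour 25, so primary fermentation runs hour 25 to 25 + 1 = hour 26.
Conditioning cannot start until primary fermentation (finishes hour 26); pitching (finishes hour 25); mashing (finishes hour 8, plus 2-hour gap → hour 10). The controlling bound is hour 26, so conditioning finishes at 26 + 5 = hour 31.
All tasks are finished once the last one completes. Finish times: Mashing at 8, Lautering at 16, Pitching at 25, Primary fermentation at 26, Conditioning at 31. The latest is hour 31.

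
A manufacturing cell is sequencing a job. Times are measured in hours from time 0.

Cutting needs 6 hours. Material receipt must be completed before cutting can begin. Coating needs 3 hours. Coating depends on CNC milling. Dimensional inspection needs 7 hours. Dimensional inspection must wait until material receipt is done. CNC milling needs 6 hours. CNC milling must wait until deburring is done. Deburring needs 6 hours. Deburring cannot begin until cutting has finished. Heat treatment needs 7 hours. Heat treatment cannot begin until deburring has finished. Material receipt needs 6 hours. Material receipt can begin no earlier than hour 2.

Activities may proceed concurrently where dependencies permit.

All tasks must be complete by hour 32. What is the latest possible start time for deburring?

17

Nothing follows coating; the deadline of hour 32 is its only limit. It must start by 32 − 3 = hour 29.
CNC milling feeds into coating (must start by hour 29); so CNC milling must finish by hour 29 and therefore start by hour 23.
Heat treatment must finish by hour 32; it takes 7 hours, so it must start by 32 − 7 = hour 25.
Deburring feeds CNC milling (must start by hour 23); heat treatment (must start by hour 25). Taking the minimum, deburring must finish by hour 23 and start by 23 − 6 = hour 17.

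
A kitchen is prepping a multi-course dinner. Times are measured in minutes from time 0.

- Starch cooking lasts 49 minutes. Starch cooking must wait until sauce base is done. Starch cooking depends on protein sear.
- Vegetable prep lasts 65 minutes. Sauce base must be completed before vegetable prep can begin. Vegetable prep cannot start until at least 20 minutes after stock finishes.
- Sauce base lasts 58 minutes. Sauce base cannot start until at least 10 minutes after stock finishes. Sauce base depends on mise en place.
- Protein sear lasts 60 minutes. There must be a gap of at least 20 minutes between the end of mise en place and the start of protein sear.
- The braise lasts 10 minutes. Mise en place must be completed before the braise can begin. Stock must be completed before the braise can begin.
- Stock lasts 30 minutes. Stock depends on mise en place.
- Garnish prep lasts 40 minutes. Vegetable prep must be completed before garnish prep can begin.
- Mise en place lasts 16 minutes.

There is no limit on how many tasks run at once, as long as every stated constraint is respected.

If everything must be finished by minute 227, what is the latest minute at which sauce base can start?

64

Garnish prep must finish by minute 227; it takes 40 minutes, so it must start by 227 − 40 = minute 187.
Vegetable prep has to be done before garnish prep (must start by minute 187). That means finishing by minute 187, i.e. starting by 187 − 65 = minute 122.
Starch cooking has no dependents, so it just needs to finish by minute 227. Starting by 227 − 49 = minute 178 achieves that.
Sauce base has several dependents: vegetable prep (must start by minute 122); starch cooking (must start by minute 178). The earliest of those limits is minute 122, so sauce base must start by 122 − 58 = minute 64.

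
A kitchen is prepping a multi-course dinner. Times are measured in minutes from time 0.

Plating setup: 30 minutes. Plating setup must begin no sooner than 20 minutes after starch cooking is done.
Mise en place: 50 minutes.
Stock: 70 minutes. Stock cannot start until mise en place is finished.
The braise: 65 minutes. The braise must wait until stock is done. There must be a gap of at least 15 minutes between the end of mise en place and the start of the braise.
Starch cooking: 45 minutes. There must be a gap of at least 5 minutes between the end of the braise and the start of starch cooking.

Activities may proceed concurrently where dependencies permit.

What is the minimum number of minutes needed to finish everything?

Nothing blocks mise en place, so it runs from minute 0 to minute 50.
Stock cannot begin until mise en place (finishes minute 50). It runs from minute 50 to 50 + 70 = minute 120.
The braise has to wait for stock (finishes minute 120); mise en place (finishes minute 50, plus 15-minute gap → minute 65). The latest of these is minute 120, so the braise runs minute 120 to 120 + 65 = minute 185.
Starch cooking cannot begin until the braise (finishes minute 185, plus 5-minute gap → minute 190). It runs from minute 190 to 190 + 45 = minute 235.
Plating setup waits on starch cooking (finishes minute 235, plus 20-minute gap → minute 255), so it starts at minute 255 and finishes at 255 + 30 = minute 285.
All tasks are finished once the last one completes. Finish times: Mise en place at 50, Stock at 120, The braise at 185, Starch cooking at 235, Plating setup at 285. The latest is minute 285.

285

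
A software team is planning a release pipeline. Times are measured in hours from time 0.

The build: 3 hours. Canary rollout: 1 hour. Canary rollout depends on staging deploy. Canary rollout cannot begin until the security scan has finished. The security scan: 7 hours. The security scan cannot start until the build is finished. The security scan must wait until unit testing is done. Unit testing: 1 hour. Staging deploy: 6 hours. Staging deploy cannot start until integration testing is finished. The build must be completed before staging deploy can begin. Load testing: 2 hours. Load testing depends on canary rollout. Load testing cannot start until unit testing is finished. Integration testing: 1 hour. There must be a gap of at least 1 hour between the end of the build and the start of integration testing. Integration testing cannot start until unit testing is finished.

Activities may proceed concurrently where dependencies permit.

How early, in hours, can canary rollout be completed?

Unit testing can start immediately at hour 0; it finishes at hour 1.
The build can start immediately at hour 0; it finishes at hour 3.
The security scan needs all of the build (finishes hour 3); unit testing (finishes hour 1). That puts its earliest start at hour 3; it finishes at 3 + 7 = hour 10.
Integration testing cannot start until the build (finishes hour 3, plus 1-hour gap → hour 4); unit testing (finishes hour 1). The controlling bound is hour 4, so integration testing finishes at 4 + 1 = hour 5.
Staging deploy has to wait for integration testing (finishes hour 5); the build (finishes hour 3). The latest of these is hour 5, so staging deploy runs hour 5 to 5 + 6 = hour 11.
Canary rollout needs all of staging deploy (finishes hour 11); the security scan (finishes hour 10). That puts its earliest start at hour 11; it finishes at 11 + 1 = hour 12.

12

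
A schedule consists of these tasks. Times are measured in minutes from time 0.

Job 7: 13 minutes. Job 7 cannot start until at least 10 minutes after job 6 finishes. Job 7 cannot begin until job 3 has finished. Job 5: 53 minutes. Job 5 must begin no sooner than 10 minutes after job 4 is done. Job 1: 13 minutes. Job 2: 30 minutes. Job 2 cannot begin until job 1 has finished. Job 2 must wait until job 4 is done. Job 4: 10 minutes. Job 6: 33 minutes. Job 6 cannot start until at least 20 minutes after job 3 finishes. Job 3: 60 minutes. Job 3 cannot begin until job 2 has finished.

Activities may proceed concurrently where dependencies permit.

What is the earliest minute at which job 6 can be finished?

Nothing blocks job 4, so it runs from minute 0 to minute 10.
Nothing blocks job 1, so it runs from minute 0 to minute 13.
Job 2 needs all of job 1 (finishes minute 13); job 4 (finishes minute 10). That puts its earliest start at minute 13; it finishes at 13 + 30 = minute 43.
After job 2 (finishes minute 43), job 3 can start at minute 43 and finishes at minute 103.
Job 6 cannot begin until job 3 (finishes minute 103, plus 20-minute gap → minute 123). It runs from minute 123 to 123 + 33 = minute 156.

156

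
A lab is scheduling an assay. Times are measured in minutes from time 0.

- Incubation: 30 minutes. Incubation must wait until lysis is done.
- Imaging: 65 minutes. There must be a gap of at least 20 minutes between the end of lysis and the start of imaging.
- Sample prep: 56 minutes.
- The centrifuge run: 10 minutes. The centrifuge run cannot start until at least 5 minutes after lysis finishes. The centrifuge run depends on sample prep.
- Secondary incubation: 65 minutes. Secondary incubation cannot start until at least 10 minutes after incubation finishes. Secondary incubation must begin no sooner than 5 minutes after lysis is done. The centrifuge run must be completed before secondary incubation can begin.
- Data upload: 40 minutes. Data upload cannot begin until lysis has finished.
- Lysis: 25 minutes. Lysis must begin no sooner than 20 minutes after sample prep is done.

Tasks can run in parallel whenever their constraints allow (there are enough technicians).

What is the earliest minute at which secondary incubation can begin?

141

Nothing blocks sample prep, so it runs from minute 0 to minute 56.
Lysis cannot begin until sample prep (finishes minute 56, plus 20-minute gap → minute 76). It runs from minute 76 to 76 + 25 = minute 101.
The centrifuge run has to wait for lysis (finishes minute 101, plus 5-minute gap → minute 106); sample prep (finishes minute 56). The latest of these is minute 106, so the centrifuge run runs minute 106 to 106 + 10 = minute 116.
Incubation cannot begin until lysis (finishes minute 101). It runs from minute 101 to 101 + 30 = minute 131.
Secondary incubation waits on incubation (finishes minute 131, plus 10-minute gap → minute 141); lysis (finishes minute 101, plus 5-minute gap → minute 106); the centrifuge run (finishes minute 116). The latest of these is minute 141, which is the earliest secondary incubation can start.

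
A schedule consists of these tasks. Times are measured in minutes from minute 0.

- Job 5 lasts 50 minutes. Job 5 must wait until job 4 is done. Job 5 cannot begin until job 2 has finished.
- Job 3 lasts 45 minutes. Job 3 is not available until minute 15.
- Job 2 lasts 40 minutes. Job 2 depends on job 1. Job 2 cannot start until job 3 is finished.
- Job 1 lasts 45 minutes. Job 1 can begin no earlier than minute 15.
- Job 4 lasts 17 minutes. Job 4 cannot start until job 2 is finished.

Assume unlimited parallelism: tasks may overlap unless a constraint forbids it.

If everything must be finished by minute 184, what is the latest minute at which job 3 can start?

32

Nothing follows job 5; the deadline of minute 184 is its only limit. It must start by 184 − 50 = minute 134.
Job 4 has to be done before job 5 (must start by minute 134). That means finishing by minute 134, i.e. starting by 134 − 17 = minute 117.
Job 2 must finish in time for job 4 (must start by minute 117); job 5 (must start by minute 134). The tightest is minute 117, so job 2 must start by 117 − 40 = minute 77.
Job 3 feeds into job 2 (must start by minute 77); so job 3 must finish by minute 77 and therefore start by minute 32.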